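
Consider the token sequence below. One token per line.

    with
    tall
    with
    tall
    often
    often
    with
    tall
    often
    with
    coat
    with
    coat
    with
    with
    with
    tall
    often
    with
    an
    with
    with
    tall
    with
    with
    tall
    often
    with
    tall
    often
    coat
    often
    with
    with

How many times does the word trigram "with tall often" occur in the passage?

5

Scanning the 32 overlapping trigram windows for "with tall often":
  position 3–5: with tall often
  position 7–9: with tall often
  position 16–18: with tall often
  position 25–27: with tall often
  position 28–30: with tall often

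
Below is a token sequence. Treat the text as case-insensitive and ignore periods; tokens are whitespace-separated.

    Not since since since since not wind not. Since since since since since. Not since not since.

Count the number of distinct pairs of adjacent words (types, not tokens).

17 tokens → 16 bigram windows in total.
Repeated bigrams (each contributes count−1 duplicates):
  since since: 7
  not since: 4
  since not: 3
11 duplicate windows → 16 − 11 = 5 distinct.

5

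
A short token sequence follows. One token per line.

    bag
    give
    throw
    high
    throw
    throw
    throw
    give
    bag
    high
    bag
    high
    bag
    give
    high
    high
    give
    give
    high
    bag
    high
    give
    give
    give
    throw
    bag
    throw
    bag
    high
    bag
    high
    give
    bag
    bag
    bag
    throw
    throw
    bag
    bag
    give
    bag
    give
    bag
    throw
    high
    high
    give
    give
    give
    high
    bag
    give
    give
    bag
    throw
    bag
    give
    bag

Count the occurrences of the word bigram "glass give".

0

Scanning the 57 overlapping bigram windows for "glass give":
  (none found)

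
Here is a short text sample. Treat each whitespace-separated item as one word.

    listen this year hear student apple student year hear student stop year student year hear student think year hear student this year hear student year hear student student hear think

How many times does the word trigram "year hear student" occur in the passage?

6

Scanning the 28 overlapping trigram windows for "year hear student":
  position 3–5: year hear student
  position 8–10: year hear student
  position 14–16: year hear student
  position 18–20: year hear student
  position 22–24: year hear student
  position 25–27: year hear student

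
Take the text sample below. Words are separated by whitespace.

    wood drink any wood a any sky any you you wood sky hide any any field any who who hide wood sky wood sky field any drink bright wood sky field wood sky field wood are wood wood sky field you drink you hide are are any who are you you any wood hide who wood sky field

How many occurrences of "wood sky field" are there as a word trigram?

Scanning the 56 overlapping trigram windows for "wood sky field":
  position 23–25: wood sky field
  position 29–31: wood sky field
  position 32–34: wood sky field
  position 38–40: wood sky field
  position 56–58: wood sky field

5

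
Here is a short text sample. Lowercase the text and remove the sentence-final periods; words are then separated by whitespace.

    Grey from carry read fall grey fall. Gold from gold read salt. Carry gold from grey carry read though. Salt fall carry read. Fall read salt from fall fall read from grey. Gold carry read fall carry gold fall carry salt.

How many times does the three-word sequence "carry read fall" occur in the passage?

Scanning the 39 overlapping trigram windows for "carry read fall":
  position 3–5: carry read fall
  position 22–24: carry read fall
  position 34–36: carry read fall

3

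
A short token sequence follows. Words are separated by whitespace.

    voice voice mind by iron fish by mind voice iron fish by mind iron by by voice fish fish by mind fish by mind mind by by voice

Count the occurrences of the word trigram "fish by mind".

Scanning the 26 overlapping trigram windows for "fish by mind":
  position 6–8: fish by mind
  position 11–13: fish by mind
  position 19–21: fish by mind
  position 22–24: fish by mind

4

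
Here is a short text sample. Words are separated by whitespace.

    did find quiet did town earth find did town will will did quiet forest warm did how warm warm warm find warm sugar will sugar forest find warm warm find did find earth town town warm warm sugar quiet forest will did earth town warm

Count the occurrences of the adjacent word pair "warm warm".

Scanning the 44 overlapping bigram windows for "warm warm":
  position 18–19: warm warm
  position 19–20: warm warm
  position 28–29: warm warm
  position 36–37: warm warm

4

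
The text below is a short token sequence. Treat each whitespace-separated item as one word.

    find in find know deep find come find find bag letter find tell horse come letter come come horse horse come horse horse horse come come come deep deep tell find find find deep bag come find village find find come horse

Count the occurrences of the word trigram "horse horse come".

2

Scanning the 40 overlapping trigram windows for "horse horse come":
  position 19–21: horse horse come
  position 23–25: horse horse come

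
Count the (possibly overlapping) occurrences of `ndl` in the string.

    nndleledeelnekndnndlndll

3

Sliding a length-3 window over the 24 characters (22 positions):
  position 2–4: ndl
  position 18–20: ndl
  position 21–23: ndl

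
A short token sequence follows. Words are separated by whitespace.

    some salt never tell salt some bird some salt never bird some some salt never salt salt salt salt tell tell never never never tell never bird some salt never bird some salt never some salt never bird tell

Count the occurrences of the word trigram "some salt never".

Scanning the 37 overlapping trigram windows for "some salt never":
  position 1–3: some salt never
  position 8–10: some salt never
  position 13–15: some salt never
  position 28–30: some salt never
  position 32–34: some salt never
  position 35–37: some salt never

6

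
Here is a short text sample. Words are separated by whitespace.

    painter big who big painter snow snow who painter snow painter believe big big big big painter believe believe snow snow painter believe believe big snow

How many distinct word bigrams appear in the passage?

26 tokens → 25 bigram windows in total.
Repeated bigrams (each contributes count−1 duplicates):
  big big: 3
  painter believe: 3
  believe believe: 2
  believe big: 2
  big painter: 2
  painter snow: 2
  snow painter: 2
  snow snow: 2
10 duplicate windows → 25 − 10 = 15 distinct.

15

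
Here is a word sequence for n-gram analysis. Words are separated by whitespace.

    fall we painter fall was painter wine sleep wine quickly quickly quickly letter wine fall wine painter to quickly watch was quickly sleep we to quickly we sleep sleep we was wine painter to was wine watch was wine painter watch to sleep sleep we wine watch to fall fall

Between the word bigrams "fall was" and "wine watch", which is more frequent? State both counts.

"fall was": 1 occurrence
"wine watch": 2 occurrences

"wine watch" (2 vs 1)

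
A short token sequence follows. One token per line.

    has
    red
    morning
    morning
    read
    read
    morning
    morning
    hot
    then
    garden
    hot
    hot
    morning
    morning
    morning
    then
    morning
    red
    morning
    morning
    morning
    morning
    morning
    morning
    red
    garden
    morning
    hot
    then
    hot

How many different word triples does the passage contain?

31 tokens → 29 trigram windows in total.
Repeated trigrams (each contributes count−1 duplicates):
  morning morning morning: 5
  morning hot then: 2
  red morning morning: 2
6 duplicate windows → 29 − 6 = 23 distinct.

23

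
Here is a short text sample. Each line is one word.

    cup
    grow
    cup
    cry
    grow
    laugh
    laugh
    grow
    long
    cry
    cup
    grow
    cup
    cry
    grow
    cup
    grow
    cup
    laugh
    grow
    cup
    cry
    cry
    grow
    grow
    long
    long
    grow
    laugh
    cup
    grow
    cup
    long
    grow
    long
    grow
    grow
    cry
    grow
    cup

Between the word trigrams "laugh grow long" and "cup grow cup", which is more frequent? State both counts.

"laugh grow long": 1 occurrence
"cup grow cup": 4 occurrences

"cup grow cup" (4 vs 1)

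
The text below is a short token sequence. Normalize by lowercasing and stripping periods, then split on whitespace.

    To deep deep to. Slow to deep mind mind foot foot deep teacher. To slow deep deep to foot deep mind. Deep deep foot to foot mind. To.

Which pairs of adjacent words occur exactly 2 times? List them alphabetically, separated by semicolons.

Bigram counts meeting the condition (exactly 2 times):
  deep mind: 2
  deep to: 2
  foot deep: 2
  to deep: 2
  to foot: 2
  to slow: 2

deep mind; deep to; foot deep; to deep; to foot; to slow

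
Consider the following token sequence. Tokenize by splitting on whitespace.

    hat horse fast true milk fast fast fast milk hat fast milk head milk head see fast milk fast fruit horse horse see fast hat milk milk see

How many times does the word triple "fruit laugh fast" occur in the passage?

0

Scanning the 26 overlapping trigram windows for "fruit laugh fast":
  (none found)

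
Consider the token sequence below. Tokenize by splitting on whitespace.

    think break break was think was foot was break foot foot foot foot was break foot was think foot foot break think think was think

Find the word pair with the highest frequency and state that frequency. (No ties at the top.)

"foot foot", 4 times

Bigram frequencies (highest first):
  foot foot: 4
  was think: 3
  foot was: 3
  think was: 2
  was break: 2
  break foot: 2
  … (8 more, each ≤ 1)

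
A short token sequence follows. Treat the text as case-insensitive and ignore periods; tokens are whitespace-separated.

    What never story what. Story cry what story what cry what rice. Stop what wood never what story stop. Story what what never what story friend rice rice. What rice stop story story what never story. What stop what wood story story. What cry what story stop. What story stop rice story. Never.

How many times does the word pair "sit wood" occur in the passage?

Scanning the 52 overlapping bigram windows for "sit wood":
  (none found)

0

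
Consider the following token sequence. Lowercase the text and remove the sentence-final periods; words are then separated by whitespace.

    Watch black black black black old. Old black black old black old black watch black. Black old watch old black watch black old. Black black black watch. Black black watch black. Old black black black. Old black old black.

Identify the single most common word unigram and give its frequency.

"black", 23 times

Unigram frequencies (highest first):
  black: 23
  old: 10
  watch: 6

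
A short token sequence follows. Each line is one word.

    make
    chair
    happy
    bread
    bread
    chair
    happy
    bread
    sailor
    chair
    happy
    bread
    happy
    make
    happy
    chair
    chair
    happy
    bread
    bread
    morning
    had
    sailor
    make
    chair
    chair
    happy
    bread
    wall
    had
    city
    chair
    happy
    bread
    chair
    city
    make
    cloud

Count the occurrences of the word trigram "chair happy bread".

Scanning the 36 overlapping trigram windows for "chair happy bread":
  position 2–4: chair happy bread
  position 6–8: chair happy bread
  position 10–12: chair happy bread
  position 17–19: chair happy bread
  position 26–28: chair happy bread
  position 32–34: chair happy bread

6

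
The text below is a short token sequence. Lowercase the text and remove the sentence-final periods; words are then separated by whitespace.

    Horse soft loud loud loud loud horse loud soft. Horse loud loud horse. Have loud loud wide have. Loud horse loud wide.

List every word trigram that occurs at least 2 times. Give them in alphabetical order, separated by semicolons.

Trigram counts meeting the condition (at least 2 times):
  loud horse loud: 2
  loud loud horse: 2
  loud loud loud: 2

loud horse loud; loud loud horse; loud loud loud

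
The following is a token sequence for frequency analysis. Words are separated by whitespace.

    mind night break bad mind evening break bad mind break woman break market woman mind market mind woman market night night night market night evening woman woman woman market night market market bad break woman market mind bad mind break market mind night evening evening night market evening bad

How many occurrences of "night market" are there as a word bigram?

Scanning the 48 overlapping bigram windows for "night market":
  position 22–23: night market
  position 30–31: night market
  position 46–47: night market

3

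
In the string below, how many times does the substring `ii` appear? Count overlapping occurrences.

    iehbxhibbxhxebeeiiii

3

Sliding a length-2 window over the 20 characters (19 positions):
  position 17–18: ii
  position 18–19: ii
  position 19–20: ii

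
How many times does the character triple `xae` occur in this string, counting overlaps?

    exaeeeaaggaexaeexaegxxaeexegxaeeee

Sliding a length-3 window over the 34 characters (32 positions):
  position 2–4: xae
  position 13–15: xae
  position 17–19: xae
  position 22–24: xae
  position 29–31: xae

5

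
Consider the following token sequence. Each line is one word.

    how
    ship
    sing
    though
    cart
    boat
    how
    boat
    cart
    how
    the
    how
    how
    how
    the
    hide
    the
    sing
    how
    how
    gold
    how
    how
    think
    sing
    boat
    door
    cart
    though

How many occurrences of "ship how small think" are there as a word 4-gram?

0

Scanning the 26 overlapping 4-gram windows for "ship how small think":
  (none found)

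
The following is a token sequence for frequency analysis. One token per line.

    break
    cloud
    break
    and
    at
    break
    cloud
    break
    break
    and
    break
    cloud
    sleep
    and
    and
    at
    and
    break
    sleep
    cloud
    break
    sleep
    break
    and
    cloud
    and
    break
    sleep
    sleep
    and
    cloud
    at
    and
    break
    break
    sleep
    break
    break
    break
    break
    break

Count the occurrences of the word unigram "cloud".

Scanning the 41 tokens for "cloud":
  position 2: cloud
  position 7: cloud
  position 12: cloud
  position 20: cloud
  position 25: cloud
  position 31: cloud

6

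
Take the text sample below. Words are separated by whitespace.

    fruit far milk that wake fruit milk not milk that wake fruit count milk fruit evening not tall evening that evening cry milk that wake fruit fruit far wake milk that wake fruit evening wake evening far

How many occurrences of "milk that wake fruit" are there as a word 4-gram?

Scanning the 34 overlapping 4-gram windows for "milk that wake fruit":
  position 3–6: milk that wake fruit
  position 9–12: milk that wake fruit
  position 23–26: milk that wake fruit
  position 30–33: milk that wake fruit

4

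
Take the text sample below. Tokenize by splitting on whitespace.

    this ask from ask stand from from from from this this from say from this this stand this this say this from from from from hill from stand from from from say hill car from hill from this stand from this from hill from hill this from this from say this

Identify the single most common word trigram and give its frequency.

"from from from", 5 times

Trigram frequencies (highest first):
  from from from: 5
  from hill from: 3
  stand from from: 2
  from this this: 2
  this from say: 2
  from this from: 2
  … (33 more, each ≤ 1)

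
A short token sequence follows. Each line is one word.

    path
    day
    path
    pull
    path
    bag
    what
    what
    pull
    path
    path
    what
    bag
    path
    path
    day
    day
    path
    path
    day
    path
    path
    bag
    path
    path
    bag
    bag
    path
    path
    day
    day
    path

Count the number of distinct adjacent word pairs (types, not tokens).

32 tokens → 31 bigram windows in total.
Repeated bigrams (each contributes count−1 duplicates):
  path path: 6
  day path: 4
  path day: 4
  bag path: 3
  path bag: 3
  day day: 2
  pull path: 2
17 duplicate windows → 31 − 17 = 14 distinct.

14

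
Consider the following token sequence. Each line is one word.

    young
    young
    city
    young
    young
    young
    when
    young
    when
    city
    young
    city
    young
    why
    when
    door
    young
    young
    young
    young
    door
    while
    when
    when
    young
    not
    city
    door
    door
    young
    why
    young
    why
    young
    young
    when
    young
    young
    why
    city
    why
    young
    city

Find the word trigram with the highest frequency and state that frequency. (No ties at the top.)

Trigram frequencies (highest first):
  young young young: 3
  young city young: 2
  young young when: 2
  young when young: 2
  young why young: 2
  young young city: 1
  … (29 more, each ≤ 1)

"young young young", 3 times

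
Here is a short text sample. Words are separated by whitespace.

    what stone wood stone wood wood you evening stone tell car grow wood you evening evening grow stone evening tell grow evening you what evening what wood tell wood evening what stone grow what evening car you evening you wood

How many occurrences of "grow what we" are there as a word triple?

0

Scanning the 38 overlapping trigram windows for "grow what we":
  (none found)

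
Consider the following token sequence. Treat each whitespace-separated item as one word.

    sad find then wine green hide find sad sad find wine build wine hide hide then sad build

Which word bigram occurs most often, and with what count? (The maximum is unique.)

Bigram frequencies (highest first):
  sad find: 2
  find then: 1
  then wine: 1
  wine green: 1
  green hide: 1
  hide find: 1
  … (10 more, each ≤ 1)

"sad find", 2 times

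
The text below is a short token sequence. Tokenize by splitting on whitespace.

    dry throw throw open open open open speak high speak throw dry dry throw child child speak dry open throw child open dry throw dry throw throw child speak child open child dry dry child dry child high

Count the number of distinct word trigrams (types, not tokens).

34

38 tokens → 36 trigram windows in total.
Repeated trigrams (each contributes count−1 duplicates):
  dry throw throw: 2
  open open open: 2
2 duplicate windows → 36 − 2 = 34 distinct.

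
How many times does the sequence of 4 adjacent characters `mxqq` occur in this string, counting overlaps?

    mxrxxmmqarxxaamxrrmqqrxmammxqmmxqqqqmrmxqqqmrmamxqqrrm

3

Sliding a length-4 window over the 54 characters (51 positions):
  position 31–34: mxqq
  position 39–42: mxqq
  position 48–51: mxqq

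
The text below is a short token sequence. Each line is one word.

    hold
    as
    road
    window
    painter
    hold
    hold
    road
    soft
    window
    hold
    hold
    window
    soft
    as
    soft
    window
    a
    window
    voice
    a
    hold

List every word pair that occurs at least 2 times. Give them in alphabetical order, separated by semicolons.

Bigram counts meeting the condition (at least 2 times):
  hold hold: 2
  soft window: 2

hold hold; soft window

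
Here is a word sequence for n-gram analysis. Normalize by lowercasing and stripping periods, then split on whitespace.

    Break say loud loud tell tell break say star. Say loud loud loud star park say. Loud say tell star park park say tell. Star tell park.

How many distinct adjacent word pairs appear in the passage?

17

27 tokens → 26 bigram windows in total.
Repeated bigrams (each contributes count−1 duplicates):
  loud loud: 3
  say loud: 3
  break say: 2
  park say: 2
  say tell: 2
  star park: 2
  tell star: 2
9 duplicate windows → 26 − 9 = 17 distinct.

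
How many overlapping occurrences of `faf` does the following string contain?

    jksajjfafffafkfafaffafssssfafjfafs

Sliding a length-3 window over the 34 characters (32 positions):
  position 7–9: faf
  position 11–13: faf
  position 15–17: faf
  position 17–19: faf
  position 20–22: faf
  position 27–29: faf
  position 31–33: faf

7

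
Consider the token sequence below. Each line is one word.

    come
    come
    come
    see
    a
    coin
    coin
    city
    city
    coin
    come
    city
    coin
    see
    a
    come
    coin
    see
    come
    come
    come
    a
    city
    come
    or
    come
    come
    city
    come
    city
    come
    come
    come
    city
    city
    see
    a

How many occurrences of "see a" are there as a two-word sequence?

3

Scanning the 36 overlapping bigram windows for "see a":
  position 4–5: see a
  position 14–15: see a
  position 36–37: see a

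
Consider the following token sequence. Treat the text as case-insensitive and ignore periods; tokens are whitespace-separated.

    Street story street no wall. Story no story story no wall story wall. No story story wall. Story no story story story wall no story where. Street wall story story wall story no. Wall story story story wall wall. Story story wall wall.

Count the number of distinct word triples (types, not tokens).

22

43 tokens → 41 trigram windows in total.
Repeated trigrams (each contributes count−1 duplicates):
  story story wall: 5
  no story story: 3
  no wall story: 3
  wall story no: 3
  wall story story: 3
  story no story: 2
  story no wall: 2
  story story story: 2
  … (4 more repeated)
19 duplicate windows → 41 − 19 = 22 distinct.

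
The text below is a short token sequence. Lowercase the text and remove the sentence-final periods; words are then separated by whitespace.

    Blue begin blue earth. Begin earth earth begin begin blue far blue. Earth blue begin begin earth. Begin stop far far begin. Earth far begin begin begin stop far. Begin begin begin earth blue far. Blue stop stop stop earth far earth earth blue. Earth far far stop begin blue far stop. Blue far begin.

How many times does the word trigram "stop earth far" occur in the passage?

Scanning the 53 overlapping trigram windows for "stop earth far":
  position 39–41: stop earth far

1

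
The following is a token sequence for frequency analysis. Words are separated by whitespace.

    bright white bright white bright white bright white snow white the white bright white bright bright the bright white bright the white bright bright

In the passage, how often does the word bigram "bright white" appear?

Scanning the 23 overlapping bigram windows for "bright white":
  position 1–2: bright white
  position 3–4: bright white
  position 5–6: bright white
  position 7–8: bright white
  position 13–14: bright white
  position 18–19: bright white

6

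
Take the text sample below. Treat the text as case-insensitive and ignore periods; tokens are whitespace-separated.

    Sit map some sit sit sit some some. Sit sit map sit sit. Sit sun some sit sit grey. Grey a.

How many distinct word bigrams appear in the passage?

21 tokens → 20 bigram windows in total.
Repeated bigrams (each contributes count−1 duplicates):
  sit sit: 6
  some sit: 3
  sit map: 2
8 duplicate windows → 20 − 8 = 12 distinct.

12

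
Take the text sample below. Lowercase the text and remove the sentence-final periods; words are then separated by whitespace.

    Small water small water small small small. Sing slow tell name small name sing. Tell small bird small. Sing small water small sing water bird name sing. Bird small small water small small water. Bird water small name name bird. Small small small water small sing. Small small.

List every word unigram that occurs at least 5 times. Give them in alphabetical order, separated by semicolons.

bird; name; sing; small; water

Unigram counts meeting the condition (at least 5 times):
  bird: 5
  name: 5
  sing: 6
  small: 21
  water: 8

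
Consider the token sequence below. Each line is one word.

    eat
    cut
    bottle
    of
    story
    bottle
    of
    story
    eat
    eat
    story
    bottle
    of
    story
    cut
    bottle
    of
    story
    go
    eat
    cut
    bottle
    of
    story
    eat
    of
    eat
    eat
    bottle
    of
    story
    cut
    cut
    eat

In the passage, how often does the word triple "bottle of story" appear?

Scanning the 32 overlapping trigram windows for "bottle of story":
  position 3–5: bottle of story
  position 6–8: bottle of story
  position 12–14: bottle of story
  position 16–18: bottle of story
  position 22–24: bottle of story
  position 29–31: bottle of story

6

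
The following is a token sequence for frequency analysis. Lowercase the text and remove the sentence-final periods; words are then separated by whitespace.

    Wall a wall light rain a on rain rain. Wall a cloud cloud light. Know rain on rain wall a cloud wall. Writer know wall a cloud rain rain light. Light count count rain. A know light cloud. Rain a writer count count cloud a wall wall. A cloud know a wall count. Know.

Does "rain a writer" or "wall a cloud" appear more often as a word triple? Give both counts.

"wall a cloud" (4 vs 1)

"rain a writer": 1 occurrence
"wall a cloud": 4 occurrences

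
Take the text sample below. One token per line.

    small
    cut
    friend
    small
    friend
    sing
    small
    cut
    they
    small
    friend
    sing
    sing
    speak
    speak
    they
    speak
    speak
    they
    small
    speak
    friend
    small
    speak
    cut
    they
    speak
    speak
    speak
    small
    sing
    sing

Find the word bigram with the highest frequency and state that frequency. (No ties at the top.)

Bigram frequencies (highest first):
  speak speak: 4
  small cut: 2
  friend small: 2
  small friend: 2
  friend sing: 2
  cut they: 2
  … (12 more, each ≤ 2)

"speak speak", 4 times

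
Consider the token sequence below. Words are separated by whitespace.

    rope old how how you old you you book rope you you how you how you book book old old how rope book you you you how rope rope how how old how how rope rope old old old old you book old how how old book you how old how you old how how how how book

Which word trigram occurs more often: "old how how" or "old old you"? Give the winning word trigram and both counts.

"old how how": 4 occurrences
"old old you": 1 occurrence

"old how how" (4 vs 1)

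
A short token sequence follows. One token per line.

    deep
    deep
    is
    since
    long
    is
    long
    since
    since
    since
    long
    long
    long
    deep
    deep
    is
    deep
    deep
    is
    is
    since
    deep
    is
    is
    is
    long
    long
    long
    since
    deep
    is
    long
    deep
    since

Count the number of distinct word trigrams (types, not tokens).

34 tokens → 32 trigram windows in total.
Repeated trigrams (each contributes count−1 duplicates):
  deep deep is: 3
  deep is is: 2
  long long long: 2
  since deep is: 2
5 duplicate windows → 32 − 5 = 27 distinct.

27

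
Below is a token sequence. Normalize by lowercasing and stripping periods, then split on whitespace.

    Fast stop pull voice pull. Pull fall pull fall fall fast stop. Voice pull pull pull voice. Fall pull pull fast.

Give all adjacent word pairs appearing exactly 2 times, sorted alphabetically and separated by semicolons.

Bigram counts meeting the condition (exactly 2 times):
  fall pull: 2
  fast stop: 2
  pull fall: 2
  pull voice: 2
  voice pull: 2

fall pull; fast stop; pull fall; pull voice; voice pull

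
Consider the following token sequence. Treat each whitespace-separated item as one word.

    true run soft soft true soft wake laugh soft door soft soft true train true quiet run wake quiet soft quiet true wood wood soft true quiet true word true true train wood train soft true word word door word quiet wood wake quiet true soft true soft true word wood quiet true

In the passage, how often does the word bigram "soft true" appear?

6

Scanning the 52 overlapping bigram windows for "soft true":
  position 4–5: soft true
  position 12–13: soft true
  position 25–26: soft true
  position 35–36: soft true
  position 46–47: soft true
  position 48–49: soft true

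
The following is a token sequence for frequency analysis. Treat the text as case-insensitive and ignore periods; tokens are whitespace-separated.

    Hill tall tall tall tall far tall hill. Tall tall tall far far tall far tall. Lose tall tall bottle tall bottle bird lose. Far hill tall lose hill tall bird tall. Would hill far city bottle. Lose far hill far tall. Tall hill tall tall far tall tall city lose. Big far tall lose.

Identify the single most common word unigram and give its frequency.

Unigram frequencies (highest first):
  tall: 23
  far: 10
  hill: 7
  lose: 6
  bottle: 3
  bird: 2
  … (3 more, each ≤ 2)

"tall", 23 times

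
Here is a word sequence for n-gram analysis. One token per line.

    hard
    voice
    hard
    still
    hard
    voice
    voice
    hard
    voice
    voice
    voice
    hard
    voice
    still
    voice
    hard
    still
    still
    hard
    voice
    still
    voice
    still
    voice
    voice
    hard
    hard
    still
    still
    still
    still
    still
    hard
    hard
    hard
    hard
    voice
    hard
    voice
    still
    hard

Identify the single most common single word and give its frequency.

"hard", 15 times

Unigram frequencies (highest first):
  hard: 15
  voice: 14
  still: 12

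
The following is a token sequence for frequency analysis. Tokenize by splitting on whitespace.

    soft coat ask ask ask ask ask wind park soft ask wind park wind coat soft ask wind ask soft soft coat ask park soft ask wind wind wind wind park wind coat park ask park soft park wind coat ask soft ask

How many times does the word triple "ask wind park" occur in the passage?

Scanning the 41 overlapping trigram windows for "ask wind park":
  position 7–9: ask wind park
  position 11–13: ask wind park

2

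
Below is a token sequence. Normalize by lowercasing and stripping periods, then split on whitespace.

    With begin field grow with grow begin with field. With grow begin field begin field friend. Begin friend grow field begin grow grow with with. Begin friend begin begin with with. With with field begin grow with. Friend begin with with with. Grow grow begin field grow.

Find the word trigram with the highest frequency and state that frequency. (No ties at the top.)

"with with with", 3 times

Trigram frequencies (highest first):
  with with with: 3
  begin field grow: 2
  with grow begin: 2
  grow begin field: 2
  field begin grow: 2
  begin with with: 2
  … (32 more, each ≤ 1)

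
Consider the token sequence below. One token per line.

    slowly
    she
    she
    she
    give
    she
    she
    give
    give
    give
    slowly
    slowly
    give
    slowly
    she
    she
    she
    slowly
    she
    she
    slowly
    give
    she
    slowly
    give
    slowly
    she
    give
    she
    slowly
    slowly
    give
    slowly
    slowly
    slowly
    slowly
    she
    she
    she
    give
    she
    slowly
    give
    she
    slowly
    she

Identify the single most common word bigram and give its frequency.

Bigram frequencies (highest first):
  she she: 8
  slowly she: 6
  she slowly: 6
  give she: 5
  slowly slowly: 5
  slowly give: 5
  … (3 more, each ≤ 4)

"she she", 8 times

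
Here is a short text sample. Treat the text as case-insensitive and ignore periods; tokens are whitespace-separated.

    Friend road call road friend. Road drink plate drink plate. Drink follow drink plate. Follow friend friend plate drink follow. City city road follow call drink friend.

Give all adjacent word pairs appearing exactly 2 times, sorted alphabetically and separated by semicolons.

drink follow; friend road

Bigram counts meeting the condition (exactly 2 times):
  drink follow: 2
  friend road: 2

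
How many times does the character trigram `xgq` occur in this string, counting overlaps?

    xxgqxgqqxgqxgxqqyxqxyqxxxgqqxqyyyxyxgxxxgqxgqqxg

6

Sliding a length-3 window over the 48 characters (46 positions):
  position 2–4: xgq
  position 5–7: xgq
  position 9–11: xgq
  position 25–27: xgq
  position 40–42: xgq
  position 43–45: xgq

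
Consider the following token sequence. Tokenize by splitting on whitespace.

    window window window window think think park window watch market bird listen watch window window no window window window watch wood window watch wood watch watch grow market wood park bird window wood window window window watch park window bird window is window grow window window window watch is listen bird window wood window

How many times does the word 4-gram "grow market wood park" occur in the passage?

Scanning the 51 overlapping 4-gram windows for "grow market wood park":
  position 27–30: grow market wood park

1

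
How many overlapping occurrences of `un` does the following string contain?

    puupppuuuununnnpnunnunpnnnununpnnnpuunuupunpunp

Sliding a length-2 window over the 47 characters (46 positions):
  position 10–11: un
  position 12–13: un
  position 18–19: un
  position 21–22: un
  position 27–28: un
  position 29–30: un
  position 37–38: un
  position 42–43: un
  position 45–46: un

9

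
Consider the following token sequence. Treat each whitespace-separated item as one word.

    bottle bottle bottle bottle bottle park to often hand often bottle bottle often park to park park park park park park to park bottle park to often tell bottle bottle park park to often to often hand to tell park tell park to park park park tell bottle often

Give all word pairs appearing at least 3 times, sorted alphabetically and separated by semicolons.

Bigram counts meeting the condition (at least 3 times):
  bottle bottle: 6
  bottle park: 3
  park park: 8
  park to: 6
  to often: 4
  to park: 3

bottle bottle; bottle park; park park; park to; to often; to park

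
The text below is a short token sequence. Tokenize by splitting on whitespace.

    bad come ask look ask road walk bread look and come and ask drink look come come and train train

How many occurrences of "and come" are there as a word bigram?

Scanning the 19 overlapping bigram windows for "and come":
  position 10–11: and come

1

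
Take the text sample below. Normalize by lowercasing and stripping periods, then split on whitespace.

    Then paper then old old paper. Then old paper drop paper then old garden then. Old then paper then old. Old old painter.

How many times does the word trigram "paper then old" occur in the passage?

Scanning the 21 overlapping trigram windows for "paper then old":
  position 2–4: paper then old
  position 6–8: paper then old
  position 11–13: paper then old
  position 18–20: paper then old

4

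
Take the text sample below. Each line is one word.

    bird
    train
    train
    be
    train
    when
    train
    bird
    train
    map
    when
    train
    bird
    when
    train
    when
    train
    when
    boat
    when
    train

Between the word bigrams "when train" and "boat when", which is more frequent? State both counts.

"when train": 5 occurrences
"boat when": 1 occurrence

"when train" (5 vs 1)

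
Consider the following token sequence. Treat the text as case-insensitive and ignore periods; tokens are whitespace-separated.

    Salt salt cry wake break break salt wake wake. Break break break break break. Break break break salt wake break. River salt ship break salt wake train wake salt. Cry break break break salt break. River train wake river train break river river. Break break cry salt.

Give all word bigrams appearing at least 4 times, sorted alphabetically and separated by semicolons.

break break; break salt

Bigram counts meeting the condition (at least 4 times):
  break break: 11
  break salt: 4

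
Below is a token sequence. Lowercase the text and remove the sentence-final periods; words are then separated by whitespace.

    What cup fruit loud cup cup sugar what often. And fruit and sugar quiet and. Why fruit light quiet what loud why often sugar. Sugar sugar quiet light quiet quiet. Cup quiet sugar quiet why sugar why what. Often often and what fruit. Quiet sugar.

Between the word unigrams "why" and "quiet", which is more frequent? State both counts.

"why": 4 occurrences
"quiet": 8 occurrences

"quiet" (8 vs 4)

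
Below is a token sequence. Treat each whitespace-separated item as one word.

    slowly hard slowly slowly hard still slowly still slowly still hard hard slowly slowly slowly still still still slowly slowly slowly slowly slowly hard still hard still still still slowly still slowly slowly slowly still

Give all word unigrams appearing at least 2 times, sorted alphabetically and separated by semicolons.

hard; slowly; still

Unigram counts meeting the condition (at least 2 times):
  hard: 6
  slowly: 17
  still: 12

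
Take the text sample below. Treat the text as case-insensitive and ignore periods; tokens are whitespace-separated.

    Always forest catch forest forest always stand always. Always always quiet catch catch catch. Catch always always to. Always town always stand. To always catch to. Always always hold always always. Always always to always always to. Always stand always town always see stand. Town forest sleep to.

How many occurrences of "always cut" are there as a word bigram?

Scanning the 47 overlapping bigram windows for "always cut":
  (none found)

0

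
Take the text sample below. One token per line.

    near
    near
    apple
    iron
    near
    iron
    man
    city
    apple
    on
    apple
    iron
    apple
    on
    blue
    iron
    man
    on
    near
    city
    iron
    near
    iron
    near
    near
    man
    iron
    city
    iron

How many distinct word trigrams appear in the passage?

26

29 tokens → 27 trigram windows in total.
Repeated trigrams (each contributes count−1 duplicates):
  iron near iron: 2
1 duplicate windows → 27 − 1 = 26 distinct.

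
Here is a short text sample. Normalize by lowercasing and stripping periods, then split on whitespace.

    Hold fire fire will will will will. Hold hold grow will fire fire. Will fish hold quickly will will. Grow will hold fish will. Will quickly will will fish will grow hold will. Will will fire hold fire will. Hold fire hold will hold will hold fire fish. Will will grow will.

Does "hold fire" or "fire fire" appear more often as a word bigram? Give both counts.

"hold fire": 4 occurrences
"fire fire": 2 occurrences

"hold fire" (4 vs 2)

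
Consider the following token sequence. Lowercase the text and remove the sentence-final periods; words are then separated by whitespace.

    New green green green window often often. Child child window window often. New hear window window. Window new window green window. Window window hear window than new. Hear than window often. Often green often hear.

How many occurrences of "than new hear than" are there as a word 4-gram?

Scanning the 32 overlapping 4-gram windows for "than new hear than":
  position 26–29: than new hear than

1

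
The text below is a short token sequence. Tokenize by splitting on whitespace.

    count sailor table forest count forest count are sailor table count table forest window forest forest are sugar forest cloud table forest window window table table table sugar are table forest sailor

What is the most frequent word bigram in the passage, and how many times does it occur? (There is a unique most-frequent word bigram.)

Bigram frequencies (highest first):
  table forest: 4
  sailor table: 2
  forest count: 2
  forest window: 2
  table table: 2
  count sailor: 1
  … (18 more, each ≤ 1)

"table forest", 4 times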